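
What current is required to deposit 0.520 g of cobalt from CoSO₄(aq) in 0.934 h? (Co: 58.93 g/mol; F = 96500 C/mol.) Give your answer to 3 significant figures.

0.506 A

n(Co) = 0.520 / 58.93 = 0.008824 mol
Co²⁺ + 2e⁻ → Co, so n(e⁻) = 2 × 0.008824 = 0.01765 mol
Q = 0.01765 × 96500 = 1703 C
I = Q / t = 1703 / 3362.4 s = 0.506 A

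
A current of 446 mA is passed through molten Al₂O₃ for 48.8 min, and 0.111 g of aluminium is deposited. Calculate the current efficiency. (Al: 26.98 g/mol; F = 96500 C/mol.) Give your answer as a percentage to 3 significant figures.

Q = 0.446 × 2928 = 1306 C
n(e⁻) = 1306 / 96500 = 0.01353 mol
Al³⁺ + 3e⁻ → Al, so theoretical n(Al) = 0.004510 mol → 0.1217 g
Efficiency = 0.111 / 0.1217 = 0.9121 = 91.2%

91.2%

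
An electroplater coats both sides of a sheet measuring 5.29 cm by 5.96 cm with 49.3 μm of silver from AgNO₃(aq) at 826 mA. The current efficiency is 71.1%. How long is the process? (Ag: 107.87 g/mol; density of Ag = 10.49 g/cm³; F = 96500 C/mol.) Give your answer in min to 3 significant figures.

82.8 min

Plated area = 2 × 5.29 × 5.96 = 63.06 cm²
Volume = 63.06 × 49.3×10⁻⁴ cm = 0.3109 cm³
m(Ag) = 0.3109 × 10.49 = 3.261 g
n(Ag) = 3.261 / 107.87 = 0.03023 mol; n(e⁻) = 0.03023 mol
Q = 0.03023 × 96500 / 0.711 = 4103 C
t = 4103 / 0.826 = 4967 s = 82.8 min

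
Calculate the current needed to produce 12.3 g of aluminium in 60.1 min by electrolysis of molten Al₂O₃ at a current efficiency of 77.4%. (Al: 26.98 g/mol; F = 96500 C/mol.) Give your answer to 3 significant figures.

47.3 A

n(Al) = 12.3 / 26.98 = 0.4559 mol
Al³⁺ + 3e⁻ → Al, so n(e⁻) = 3 × 0.4559 = 1.368 mol
Q = 1.368 × 96500 / 0.774 = 1.706×10^5 C
I = Q / t = 1.706×10^5 / 3606 s = 47.3 A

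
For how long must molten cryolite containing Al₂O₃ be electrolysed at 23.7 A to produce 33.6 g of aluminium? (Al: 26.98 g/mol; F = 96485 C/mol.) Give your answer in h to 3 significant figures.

n(Al) = 33.6 / 26.98 = 1.245 mol
Al³⁺ + 3e⁻ → Al, so n(e⁻) = 3 × 1.245 = 3.735 mol
Q = 3.735 × 96485 = 3.604×10^5 C
t = Q / I = 3.604×10^5 / 23.7 = 15210 s = 4.23 h

4.23 h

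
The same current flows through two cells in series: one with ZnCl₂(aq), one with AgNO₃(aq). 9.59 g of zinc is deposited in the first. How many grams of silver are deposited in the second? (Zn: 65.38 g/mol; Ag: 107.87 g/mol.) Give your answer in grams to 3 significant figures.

31.6 g

n(Zn) = 9.59 / 65.38 = 0.1467 mol
Zn²⁺ + 2e⁻ → Zn, so n(e⁻) = 2 × 0.1467 = 0.2934 mol
In series, the same 0.2934 mol of electrons flows through the second cell.
Ag⁺ + e⁻ → Ag, so n(Ag) = 0.2934 mol
m(Ag) = 0.2934 × 107.87 = 31.6 g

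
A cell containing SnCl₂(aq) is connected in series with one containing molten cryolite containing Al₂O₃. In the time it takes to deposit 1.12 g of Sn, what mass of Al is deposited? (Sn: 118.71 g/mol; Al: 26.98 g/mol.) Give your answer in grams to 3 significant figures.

0.170 g

n(Sn) = 1.12 / 118.71 = 0.009435 mol
Sn²⁺ + 2e⁻ → Sn, so n(e⁻) = 2 × 0.009435 = 0.01887 mol
The cells are in series, so the same charge (and hence the same n(e⁻) = 0.01887 mol) passes through both.
Al³⁺ + 3e⁻ → Al, so n(Al) = 0.01887 / 3 = 0.006290 mol
m(Al) = 0.006290 × 26.98 = 0.170 g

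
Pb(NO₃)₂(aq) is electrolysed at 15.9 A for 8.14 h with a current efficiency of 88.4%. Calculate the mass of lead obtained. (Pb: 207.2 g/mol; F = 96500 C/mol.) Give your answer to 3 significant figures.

442 g

Q = 15.9 × 29304 = 4.659×10^5 C
n(e⁻) = 4.659×10^5 / 96500 = 4.828 mol
Pb²⁺ + 2e⁻ → Pb, so theoretical m(Pb) = 2.414 × 207.2 = 500.2 g
Actual mass = 88.4% × 500.2 = 442 g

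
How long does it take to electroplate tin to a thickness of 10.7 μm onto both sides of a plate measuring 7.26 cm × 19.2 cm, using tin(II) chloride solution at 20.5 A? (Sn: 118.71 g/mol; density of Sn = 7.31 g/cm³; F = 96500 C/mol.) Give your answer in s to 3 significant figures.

173 s

Plated area = 2 × 7.26 × 19.2 = 278.8 cm²
Volume = 278.8 × 10.7×10⁻⁴ cm = 0.2983 cm³
m(Sn) = 0.2983 × 7.31 = 2.181 g
n(Sn) = 2.181 / 118.71 = 0.01837 mol; n(e⁻) = 2 × 0.01837 = 0.03674 mol
Q = 0.03674 × 96500 = 3545 C
t = 3545 / 20.5 = 172.9 s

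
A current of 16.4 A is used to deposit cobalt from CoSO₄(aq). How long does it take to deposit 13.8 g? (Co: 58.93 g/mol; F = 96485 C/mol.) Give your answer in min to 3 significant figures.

45.9 min

n(Co) = 13.8 / 58.93 = 0.2342 mol
Co²⁺ + 2e⁻ → Co, so n(e⁻) = 2 × 0.2342 = 0.4684 mol
Q = 0.4684 × 96485 = 45190 C
t = Q / I = 45190 / 16.4 = 2755 s = 45.9 min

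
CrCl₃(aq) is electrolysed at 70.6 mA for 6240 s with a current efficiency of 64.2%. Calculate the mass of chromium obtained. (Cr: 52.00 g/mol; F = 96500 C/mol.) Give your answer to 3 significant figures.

Q = 0.0706 × 6240 = 440.5 C
n(e⁻) = 440.5 / 96500 = 0.004565 mol
Cr³⁺ + 3e⁻ → Cr, so theoretical m(Cr) = 0.001522 × 52.00 = 0.07914 g
Actual mass = 64.2% × 0.07914 = 0.0508 g

0.0508 g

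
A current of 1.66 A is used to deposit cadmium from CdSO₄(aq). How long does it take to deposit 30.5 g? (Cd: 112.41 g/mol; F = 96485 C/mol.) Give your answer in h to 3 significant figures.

n(Cd) = 30.5 / 112.41 = 0.2713 mol
Cd²⁺ + 2e⁻ → Cd, so n(e⁻) = 2 × 0.2713 = 0.5426 mol
Q = 0.5426 × 96485 = 52350 C
t = Q / I = 52350 / 1.66 = 31540 s = 8.76 h

8.76 h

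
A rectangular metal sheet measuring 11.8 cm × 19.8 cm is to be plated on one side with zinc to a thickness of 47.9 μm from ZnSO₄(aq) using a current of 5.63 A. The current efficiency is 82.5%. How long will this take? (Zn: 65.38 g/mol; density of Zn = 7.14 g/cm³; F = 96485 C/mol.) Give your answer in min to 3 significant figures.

Plated area = 11.8 × 19.8 = 233.6 cm²
Volume = 233.6 × 47.9×10⁻⁴ cm = 1.119 cm³
m(Zn) = 1.119 × 7.14 = 7.990 g
n(Zn) = 7.990 / 65.38 = 0.1222 mol; n(e⁻) = 2 × 0.1222 = 0.2444 mol
Q = 0.2444 × 96485 / 0.825 = 28580 C
t = 28580 / 5.63 = 5076 s = 84.6 min

84.6 min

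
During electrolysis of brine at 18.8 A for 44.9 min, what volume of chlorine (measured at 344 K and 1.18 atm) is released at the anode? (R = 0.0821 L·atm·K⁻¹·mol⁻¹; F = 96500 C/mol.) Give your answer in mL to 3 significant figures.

6280 mL

Q = It = 18.8 × 2694 = 50650 C
Moles of electrons = 50650 / 96500 = 0.5249 mol
2Cl⁻ → Cl₂ + 2e⁻, so n(Cl₂) = 0.5249 / 2 = 0.2625 mol
V = nRT/P = 0.2625 × 0.0821 × 344 / 1.18 = 6.283 L
= 6280 mL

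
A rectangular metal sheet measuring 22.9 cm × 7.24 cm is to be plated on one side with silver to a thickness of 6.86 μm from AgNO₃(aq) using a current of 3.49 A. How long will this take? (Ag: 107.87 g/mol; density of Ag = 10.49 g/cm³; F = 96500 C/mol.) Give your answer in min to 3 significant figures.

Plated area = 22.9 × 7.24 = 165.8 cm²
Volume = 165.8 × 6.86×10⁻⁴ cm = 0.1137 cm³
m(Ag) = 0.1137 × 10.49 = 1.193 g
n(Ag) = 1.193 / 107.87 = 0.01106 mol; n(e⁻) = 0.01106 mol
Q = 0.01106 × 96500 = 1067 C
t = 1067 / 3.49 = 305.7 s = 5.10 min

5.10 min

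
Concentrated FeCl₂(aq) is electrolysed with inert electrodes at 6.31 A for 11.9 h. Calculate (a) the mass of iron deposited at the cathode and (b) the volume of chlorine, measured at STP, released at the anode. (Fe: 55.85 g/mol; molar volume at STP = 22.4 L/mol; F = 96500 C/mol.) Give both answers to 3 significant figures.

Q = 6.31 × 42840 = 2.703×10^5 C; n(e⁻) = 2.703×10^5 / 96500 = 2.801 mol
Cathode: Fe²⁺ + 2e⁻ → Fe → n(Fe) = 2.801/2 = 1.401 mol → 78.2 g
Anode: 2Cl⁻ → Cl₂ + 2e⁻ → n(Cl₂) = 2.801/2 = 1.401 mol → 31.4 L

78.2 g Fe; 31.4 L Cl₂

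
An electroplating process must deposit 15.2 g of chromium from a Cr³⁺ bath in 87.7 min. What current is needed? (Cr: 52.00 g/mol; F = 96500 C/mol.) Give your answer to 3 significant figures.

16.1 A

n(Cr) = 15.2 / 52.00 = 0.2923 mol
Cr³⁺ + 3e⁻ → Cr, so n(e⁻) = 3 × 0.2923 = 0.8769 mol
Q = 0.8769 × 96500 = 84620 C
I = Q / t = 84620 / 5262 s = 16.1 A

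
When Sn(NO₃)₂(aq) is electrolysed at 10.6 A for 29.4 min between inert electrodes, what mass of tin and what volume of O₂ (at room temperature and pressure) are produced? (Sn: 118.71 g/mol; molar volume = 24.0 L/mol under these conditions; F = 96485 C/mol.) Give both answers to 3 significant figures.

Q = 10.6 × 1764 = 18700 C; n(e⁻) = 18700 / 96485 = 0.1938 mol
Cathode: Sn²⁺ + 2e⁻ → Sn → n(Sn) = 0.1938/2 = 0.09690 mol → 11.5 g
Anode: 2H₂O → O₂ + 4H⁺ + 4e⁻ → n(O₂) = 0.1938/4 = 0.04845 mol → 1.16 L

11.5 g Sn; 1.16 L O₂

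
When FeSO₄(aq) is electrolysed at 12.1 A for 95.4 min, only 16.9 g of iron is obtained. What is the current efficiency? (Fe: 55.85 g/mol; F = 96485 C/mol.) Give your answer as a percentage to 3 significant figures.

Q = 12.1 × 5724 = 69260 C
n(e⁻) = 69260 / 96485 = 0.7178 mol
Fe²⁺ + 2e⁻ → Fe, so theoretical n(Fe) = 0.3589 mol → 20.04 g
Efficiency = 16.9 / 20.04 = 0.8433 = 84.3%

84.3%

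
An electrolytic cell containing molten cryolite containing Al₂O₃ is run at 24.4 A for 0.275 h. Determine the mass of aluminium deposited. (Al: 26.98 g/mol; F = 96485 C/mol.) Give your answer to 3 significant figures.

Q = It = 24.4 × 990 = 24160 C
n(e⁻) = 24160 / 96485 = 0.2504 mol
Al³⁺ + 3e⁻ → Al, so n(Al) = 0.2504 / 3 = 0.08347 mol
m = 0.08347 × 26.98 = 2.25 g

2.25 g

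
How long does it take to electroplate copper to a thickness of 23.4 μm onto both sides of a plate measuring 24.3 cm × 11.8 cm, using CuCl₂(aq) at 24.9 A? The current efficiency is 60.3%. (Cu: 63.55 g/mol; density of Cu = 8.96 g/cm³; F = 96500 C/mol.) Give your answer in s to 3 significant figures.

2430 s

Plated area = 2 × 24.3 × 11.8 = 573.5 cm²
Volume = 573.5 × 23.4×10⁻⁴ cm = 1.342 cm³
m(Cu) = 1.342 × 8.96 = 12.02 g
n(Cu) = 12.02 / 63.55 = 0.1891 mol; n(e⁻) = 2 × 0.1891 = 0.3782 mol
Q = 0.3782 × 96500 / 0.603 = 60520 C
t = 60520 / 24.9 = 2431 s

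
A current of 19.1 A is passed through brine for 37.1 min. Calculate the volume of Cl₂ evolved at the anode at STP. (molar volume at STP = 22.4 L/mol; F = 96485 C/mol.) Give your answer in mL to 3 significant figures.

4940 mL

Q = It = 19.1 × 2226 = 42520 C
Moles of electrons = 42520 / 96485 = 0.4407 mol
2Cl⁻ → Cl₂ + 2e⁻, so n(Cl₂) = 0.4407 / 2 = 0.2204 mol
V = 0.2204 × 22.4 = 4.937 L
= 4940 mL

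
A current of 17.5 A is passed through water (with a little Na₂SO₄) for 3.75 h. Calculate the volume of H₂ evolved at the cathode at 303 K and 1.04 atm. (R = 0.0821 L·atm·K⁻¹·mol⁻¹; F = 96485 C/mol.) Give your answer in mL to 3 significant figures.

29300 mL

Charge passed = 17.5 × 13500 = 2.363×10^5 C
n(e⁻) = 2.363×10^5 / 96485 = 2.449 mol
2H⁺ + 2e⁻ → H₂, so n(H₂) = 2.449 / 2 = 1.225 mol
V = nRT/P = 1.225 × 0.0821 × 303 / 1.04 = 29.30 L
= 29300 mL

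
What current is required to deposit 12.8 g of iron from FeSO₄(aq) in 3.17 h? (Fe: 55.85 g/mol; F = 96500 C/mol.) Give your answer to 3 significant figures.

3.88 A

n(Fe) = 12.8 / 55.85 = 0.2292 mol
Fe²⁺ + 2e⁻ → Fe, so n(e⁻) = 2 × 0.2292 = 0.4584 mol
Q = 0.4584 × 96500 = 44240 C
I = Q / t = 44240 / 11412 s = 3.88 A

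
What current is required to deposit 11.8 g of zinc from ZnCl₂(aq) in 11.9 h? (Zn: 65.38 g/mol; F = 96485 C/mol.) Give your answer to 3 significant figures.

0.813 A

n(Zn) = 11.8 / 65.38 = 0.1805 mol
Zn²⁺ + 2e⁻ → Zn, so n(e⁻) = 2 × 0.1805 = 0.3610 mol
Q = 0.3610 × 96485 = 34830 C
I = Q / t = 34830 / 42840 s = 0.813 A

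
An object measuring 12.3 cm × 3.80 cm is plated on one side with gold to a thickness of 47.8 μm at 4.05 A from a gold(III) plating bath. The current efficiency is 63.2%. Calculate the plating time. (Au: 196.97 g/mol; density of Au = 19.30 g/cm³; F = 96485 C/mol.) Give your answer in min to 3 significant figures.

Plated area = 12.3 × 3.80 = 46.74 cm²
Volume = 46.74 × 47.8×10⁻⁴ cm = 0.2234 cm³
m(Au) = 0.2234 × 19.30 = 4.312 g
n(Au) = 4.312 / 196.97 = 0.02189 mol; n(e⁻) = 3 × 0.02189 = 0.06567 mol
Q = 0.06567 × 96485 / 0.632 = 10030 C
t = 10030 / 4.05 = 2477 s = 41.3 min

41.3 min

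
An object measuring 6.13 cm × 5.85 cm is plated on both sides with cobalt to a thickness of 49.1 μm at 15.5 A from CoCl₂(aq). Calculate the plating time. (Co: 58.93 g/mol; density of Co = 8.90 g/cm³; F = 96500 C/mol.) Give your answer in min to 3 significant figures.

11.0 min

Plated area = 2 × 6.13 × 5.85 = 71.72 cm²
Volume = 71.72 × 49.1×10⁻⁴ cm = 0.3521 cm³
m(Co) = 0.3521 × 8.90 = 3.134 g
n(Co) = 3.134 / 58.93 = 0.05318 mol; n(e⁻) = 2 × 0.05318 = 0.1064 mol
Q = 0.1064 × 96500 = 10270 C
t = 10270 / 15.5 = 662.6 s = 11.0 min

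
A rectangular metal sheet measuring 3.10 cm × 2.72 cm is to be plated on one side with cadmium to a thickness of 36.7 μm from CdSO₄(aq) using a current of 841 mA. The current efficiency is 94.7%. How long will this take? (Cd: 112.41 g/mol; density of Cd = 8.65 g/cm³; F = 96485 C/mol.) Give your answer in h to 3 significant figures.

Plated area = 3.10 × 2.72 = 8.432 cm²
Volume = 8.432 × 36.7×10⁻⁴ cm = 0.03095 cm³
m(Cd) = 0.03095 × 8.65 = 0.2677 g
n(Cd) = 0.2677 / 112.41 = 0.002381 mol; n(e⁻) = 2 × 0.002381 = 0.004762 mol
Q = 0.004762 × 96485 / 0.947 = 485.2 C
t = 485.2 / 0.841 = 576.9 s = 0.160 h

0.160 h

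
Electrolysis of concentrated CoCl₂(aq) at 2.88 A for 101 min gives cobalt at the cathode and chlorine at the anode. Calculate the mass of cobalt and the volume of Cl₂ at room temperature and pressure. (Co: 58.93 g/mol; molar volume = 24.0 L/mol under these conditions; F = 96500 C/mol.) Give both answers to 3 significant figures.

Q = 2.88 × 6060 = 17450 C; n(e⁻) = 17450 / 96500 = 0.1808 mol
Cathode: Co²⁺ + 2e⁻ → Co → n(Co) = 0.1808/2 = 0.09040 mol → 5.33 g
Anode: 2Cl⁻ → Cl₂ + 2e⁻ → n(Cl₂) = 0.1808/2 = 0.09040 mol → 2.17 L

5.33 g Co; 2.17 L Cl₂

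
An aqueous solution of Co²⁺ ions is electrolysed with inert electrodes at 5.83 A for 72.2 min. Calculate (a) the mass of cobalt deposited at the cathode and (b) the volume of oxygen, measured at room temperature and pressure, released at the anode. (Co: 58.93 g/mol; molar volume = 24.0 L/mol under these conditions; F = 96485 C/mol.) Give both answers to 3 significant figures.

7.71 g Co; 1.57 L O₂

Q = 5.83 × 4332 = 25260 C; n(e⁻) = 25260 / 96485 = 0.2618 mol
Cathode: Co²⁺ + 2e⁻ → Co → n(Co) = 0.2618/2 = 0.1309 mol → 7.71 g
Anode: 2H₂O → O₂ + 4H⁺ + 4e⁻ → n(O₂) = 0.2618/4 = 0.06545 mol → 1.57 L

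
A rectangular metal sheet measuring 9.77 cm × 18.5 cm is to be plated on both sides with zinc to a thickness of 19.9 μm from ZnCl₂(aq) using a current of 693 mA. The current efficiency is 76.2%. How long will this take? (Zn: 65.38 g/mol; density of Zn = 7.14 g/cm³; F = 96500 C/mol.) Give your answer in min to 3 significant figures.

Plated area = 2 × 9.77 × 18.5 = 361.5 cm²
Volume = 361.5 × 19.9×10⁻⁴ cm = 0.7194 cm³
m(Zn) = 0.7194 × 7.14 = 5.137 g
n(Zn) = 5.137 / 65.38 = 0.07857 mol; n(e⁻) = 2 × 0.07857 = 0.1571 mol
Q = 0.1571 × 96500 / 0.762 = 19900 C
t = 19900 / 0.693 = 28720 s = 479 min

479 min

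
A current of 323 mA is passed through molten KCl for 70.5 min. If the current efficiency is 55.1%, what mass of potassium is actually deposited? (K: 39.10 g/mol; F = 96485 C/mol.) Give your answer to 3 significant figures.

0.305 g

Q = 0.323 × 4230 = 1366 C
n(e⁻) = 1366 / 96485 = 0.01416 mol
K⁺ + e⁻ → K, so theoretical m(K) = 0.01416 × 39.10 = 0.5537 g
Actual mass = 55.1% × 0.5537 = 0.305 g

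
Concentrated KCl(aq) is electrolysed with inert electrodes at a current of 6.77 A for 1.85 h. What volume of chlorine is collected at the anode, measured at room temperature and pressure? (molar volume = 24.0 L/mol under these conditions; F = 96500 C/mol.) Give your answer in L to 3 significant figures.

5.61 L

Charge passed = 6.77 × 6660 = 45090 C
Moles of electrons = 45090 / 96500 = 0.4673 mol
2Cl⁻ → Cl₂ + 2e⁻, so n(Cl₂) = 0.4673 / 2 = 0.2337 mol
V = 0.2337 × 24.0 = 5.609 L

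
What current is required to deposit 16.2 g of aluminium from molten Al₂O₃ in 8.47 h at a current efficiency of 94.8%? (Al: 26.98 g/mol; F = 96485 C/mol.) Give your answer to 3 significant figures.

6.01 A

n(Al) = 16.2 / 26.98 = 0.6004 mol
Al³⁺ + 3e⁻ → Al, so n(e⁻) = 3 × 0.6004 = 1.801 mol
Q = 1.801 × 96485 / 0.948 = 1.833×10^5 C
I = Q / t = 1.833×10^5 / 30492 s = 6.01 A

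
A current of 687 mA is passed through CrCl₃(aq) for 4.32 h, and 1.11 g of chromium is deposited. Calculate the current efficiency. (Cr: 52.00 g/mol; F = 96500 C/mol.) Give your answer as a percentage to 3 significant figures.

Q = 0.687 × 15552 = 10680 C
n(e⁻) = 10680 / 96500 = 0.1107 mol
Cr³⁺ + 3e⁻ → Cr, so theoretical n(Cr) = 0.03690 mol → 1.919 g
Efficiency = 1.11 / 1.919 = 0.5784 = 57.8%

57.8%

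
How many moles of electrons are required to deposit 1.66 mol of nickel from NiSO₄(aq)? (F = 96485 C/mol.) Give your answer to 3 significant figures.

3.32 mol

Ni²⁺ + 2e⁻ → Ni, so n(e⁻) = 2 × 1.66 = 3.320 mol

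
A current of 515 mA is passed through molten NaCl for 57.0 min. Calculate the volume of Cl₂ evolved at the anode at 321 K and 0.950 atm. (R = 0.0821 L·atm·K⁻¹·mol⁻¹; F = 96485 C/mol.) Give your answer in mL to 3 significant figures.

Charge passed = 0.515 × 3420 = 1761 C
n(e⁻) = 1761 / 96485 = 0.01825 mol
2Cl⁻ → Cl₂ + 2e⁻, so n(Cl₂) = 0.01825 / 2 = 0.009125 mol
V = nRT/P = 0.009125 × 0.0821 × 321 / 0.950 = 0.2531 L
= 253 mL

253 mL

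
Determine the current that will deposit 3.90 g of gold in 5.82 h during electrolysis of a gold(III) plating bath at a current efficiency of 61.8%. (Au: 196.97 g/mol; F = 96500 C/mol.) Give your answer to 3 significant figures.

0.443 A

n(Au) = 3.90 / 196.97 = 0.01980 mol
Au³⁺ + 3e⁻ → Au, so n(e⁻) = 3 × 0.01980 = 0.05940 mol
Q = 0.05940 × 96500 / 0.618 = 9275 C
I = Q / t = 9275 / 20952 s = 0.443 A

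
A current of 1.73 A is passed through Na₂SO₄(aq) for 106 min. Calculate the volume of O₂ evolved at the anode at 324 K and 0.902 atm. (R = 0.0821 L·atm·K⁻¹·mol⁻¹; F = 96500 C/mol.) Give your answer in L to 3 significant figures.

0.841 L

Q = 1.73 A × 6360 s = 11000 C
n(e⁻) = 11000 / 96500 = 0.1140 mol
2H₂O → O₂ + 4H⁺ + 4e⁻, so n(O₂) = 0.1140 / 4 = 0.02850 mol
V = nRT/P = 0.02850 × 0.0821 × 324 / 0.902 = 0.8405 L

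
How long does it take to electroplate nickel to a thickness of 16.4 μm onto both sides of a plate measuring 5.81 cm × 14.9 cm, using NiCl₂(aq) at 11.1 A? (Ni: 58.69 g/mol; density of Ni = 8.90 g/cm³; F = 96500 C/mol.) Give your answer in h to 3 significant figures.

0.208 h

Plated area = 2 × 5.81 × 14.9 = 173.1 cm²
Volume = 173.1 × 16.4×10⁻⁴ cm = 0.2839 cm³
m(Ni) = 0.2839 × 8.90 = 2.527 g
n(Ni) = 2.527 / 58.69 = 0.04306 mol; n(e⁻) = 2 × 0.04306 = 0.08612 mol
Q = 0.08612 × 96500 = 8311 C
t = 8311 / 11.1 = 748.7 s = 0.208 h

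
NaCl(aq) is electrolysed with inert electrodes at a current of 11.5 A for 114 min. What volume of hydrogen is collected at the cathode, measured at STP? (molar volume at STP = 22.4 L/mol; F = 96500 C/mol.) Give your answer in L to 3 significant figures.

Q = 11.5 A × 6840 s = 78660 C
Moles of electrons = 78660 / 96500 = 0.8151 mol
2H⁺ + 2e⁻ → H₂, so n(H₂) = 0.8151 / 2 = 0.4076 mol
V = 0.4076 × 22.4 = 9.130 L

9.13 L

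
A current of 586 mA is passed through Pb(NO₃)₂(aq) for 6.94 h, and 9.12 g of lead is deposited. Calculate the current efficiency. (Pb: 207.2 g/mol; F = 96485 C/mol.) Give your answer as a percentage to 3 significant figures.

58.0%

Q = 0.586 × 24984 = 14640 C
n(e⁻) = 14640 / 96485 = 0.1517 mol
Pb²⁺ + 2e⁻ → Pb, so theoretical n(Pb) = 0.07585 mol → 15.72 g
Efficiency = 9.12 / 15.72 = 0.5802 = 58.0%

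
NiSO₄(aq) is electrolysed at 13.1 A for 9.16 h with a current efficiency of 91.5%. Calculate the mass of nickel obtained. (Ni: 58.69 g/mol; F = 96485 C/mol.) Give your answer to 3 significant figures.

120 g

Q = 13.1 × 32976 = 4.320×10^5 C
n(e⁻) = 4.320×10^5 / 96485 = 4.477 mol
Ni²⁺ + 2e⁻ → Ni, so theoretical m(Ni) = 2.239 × 58.69 = 131.4 g
Actual mass = 91.5% × 131.4 = 120 g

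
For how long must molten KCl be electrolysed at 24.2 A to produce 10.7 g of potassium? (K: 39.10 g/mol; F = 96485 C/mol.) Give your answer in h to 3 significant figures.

0.303 h

n(K) = 10.7 / 39.10 = 0.2737 mol
K⁺ + e⁻ → K, so n(e⁻) = 0.2737 mol
Q = 0.2737 × 96485 = 26410 C
t = Q / I = 26410 / 24.2 = 1091 s = 0.303 h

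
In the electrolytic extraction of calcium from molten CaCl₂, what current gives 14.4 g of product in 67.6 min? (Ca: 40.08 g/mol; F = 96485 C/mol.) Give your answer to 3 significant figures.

17.1 A

n(Ca) = 14.4 / 40.08 = 0.3593 mol
Ca²⁺ + 2e⁻ → Ca, so n(e⁻) = 2 × 0.3593 = 0.7186 mol
Q = 0.7186 × 96485 = 69330 C
I = Q / t = 69330 / 4056 s = 17.1 A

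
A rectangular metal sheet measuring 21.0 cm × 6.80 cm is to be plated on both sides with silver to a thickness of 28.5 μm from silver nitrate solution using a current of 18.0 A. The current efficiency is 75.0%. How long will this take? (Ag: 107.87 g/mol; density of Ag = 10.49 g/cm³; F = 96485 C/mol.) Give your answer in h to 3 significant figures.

Plated area = 2 × 21.0 × 6.80 = 285.6 cm²
Volume = 285.6 × 28.5×10⁻⁴ cm = 0.8140 cm³
m(Ag) = 0.8140 × 10.49 = 8.539 g
n(Ag) = 8.539 / 107.87 = 0.07916 mol; n(e⁻) = 0.07916 mol
Q = 0.07916 × 96485 / 0.750 = 10180 C
t = 10180 / 18.0 = 565.6 s = 0.157 h

0.157 h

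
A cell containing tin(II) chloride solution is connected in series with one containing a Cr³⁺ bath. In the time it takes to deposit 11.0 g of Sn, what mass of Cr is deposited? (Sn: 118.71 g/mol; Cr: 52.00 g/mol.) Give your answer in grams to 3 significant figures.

n(Sn) = 11.0 / 118.71 = 0.09266 mol
Sn²⁺ + 2e⁻ → Sn, so n(e⁻) = 2 × 0.09266 = 0.1853 mol
The cells are in series, so the same charge (and hence the same n(e⁻) = 0.1853 mol) passes through both.
Cr³⁺ + 3e⁻ → Cr, so n(Cr) = 0.1853 / 3 = 0.06177 mol
m(Cr) = 0.06177 × 52.00 = 3.21 g

3.21 g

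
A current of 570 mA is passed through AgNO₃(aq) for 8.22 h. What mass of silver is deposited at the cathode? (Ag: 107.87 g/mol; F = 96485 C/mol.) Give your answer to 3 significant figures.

Q = It = 0.570 × 29592 = 16870 C
n(e⁻) = 16870 / 96485 = 0.1748 mol
Ag⁺ + e⁻ → Ag, so n(Ag) = 0.1748 mol
m = 0.1748 × 107.87 = 18.9 g

18.9 g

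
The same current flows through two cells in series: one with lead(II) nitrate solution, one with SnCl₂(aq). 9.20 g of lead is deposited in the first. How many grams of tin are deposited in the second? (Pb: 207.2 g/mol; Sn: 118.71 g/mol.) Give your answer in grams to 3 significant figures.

n(Pb) = 9.20 / 207.2 = 0.04440 mol
Pb²⁺ + 2e⁻ → Pb, so n(e⁻) = 2 × 0.04440 = 0.08880 mol
The cells are in series, so the same charge (and hence the same n(e⁻) = 0.08880 mol) passes through both.
Sn²⁺ + 2e⁻ → Sn, so n(Sn) = 0.08880 / 2 = 0.04440 mol
m(Sn) = 0.04440 × 118.71 = 5.27 g

5.27 g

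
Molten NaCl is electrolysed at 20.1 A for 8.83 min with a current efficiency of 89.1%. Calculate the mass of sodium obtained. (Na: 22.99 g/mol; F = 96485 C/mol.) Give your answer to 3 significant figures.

2.26 g

Q = 20.1 × 529.8 = 10650 C
n(e⁻) = 10650 / 96485 = 0.1104 mol
Na⁺ + e⁻ → Na, so theoretical m(Na) = 0.1104 × 22.99 = 2.538 g
Actual mass = 89.1% × 2.538 = 2.26 g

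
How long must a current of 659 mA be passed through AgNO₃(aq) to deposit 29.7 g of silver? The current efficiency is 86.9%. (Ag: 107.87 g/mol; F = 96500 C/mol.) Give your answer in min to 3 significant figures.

n(Ag) = 29.7 / 107.87 = 0.2753 mol
Ag⁺ + e⁻ → Ag, so n(e⁻) = 0.2753 mol
Q = 0.2753 × 96500 / 0.869 = 30570 C
t = Q / I = 30570 / 0.659 = 46390 s = 773 min

773 min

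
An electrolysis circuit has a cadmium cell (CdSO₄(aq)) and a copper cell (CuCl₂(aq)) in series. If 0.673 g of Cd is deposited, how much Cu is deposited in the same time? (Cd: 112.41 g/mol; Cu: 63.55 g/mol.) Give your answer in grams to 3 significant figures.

0.380 g

n(Cd) = 0.673 / 112.41 = 0.005987 mol
Cd²⁺ + 2e⁻ → Cd, so n(e⁻) = 2 × 0.005987 = 0.01197 mol
The cells are in series, so the same charge (and hence the same n(e⁻) = 0.01197 mol) passes through both.
Cu²⁺ + 2e⁻ → Cu, so n(Cu) = 0.01197 / 2 = 0.005985 mol
m(Cu) = 0.005985 × 63.55 = 0.380 g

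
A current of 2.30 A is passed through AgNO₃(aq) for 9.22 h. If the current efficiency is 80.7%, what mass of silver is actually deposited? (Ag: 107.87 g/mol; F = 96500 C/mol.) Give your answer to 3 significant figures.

68.9 g

Q = 2.30 × 33192 = 76340 C
n(e⁻) = 76340 / 96500 = 0.7911 mol
Ag⁺ + e⁻ → Ag, so theoretical m(Ag) = 0.7911 × 107.87 = 85.34 g
Actual mass = 80.7% × 85.34 = 68.9 g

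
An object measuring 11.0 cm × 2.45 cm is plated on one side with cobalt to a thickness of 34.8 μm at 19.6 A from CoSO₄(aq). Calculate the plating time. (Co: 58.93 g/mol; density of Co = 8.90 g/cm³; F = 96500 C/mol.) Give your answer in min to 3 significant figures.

2.32 min

Plated area = 11.0 × 2.45 = 26.95 cm²
Volume = 26.95 × 34.8×10⁻⁴ cm = 0.09379 cm³
m(Co) = 0.09379 × 8.90 = 0.8347 g
n(Co) = 0.8347 / 58.93 = 0.01416 mol; n(e⁻) = 2 × 0.01416 = 0.02832 mol
Q = 0.02832 × 96500 = 2733 C
t = 2733 / 19.6 = 139.4 s = 2.32 min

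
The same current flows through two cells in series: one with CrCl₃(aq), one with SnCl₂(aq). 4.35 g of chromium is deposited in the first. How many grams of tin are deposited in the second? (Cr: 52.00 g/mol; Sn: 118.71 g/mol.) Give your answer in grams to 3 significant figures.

14.9 g

n(Cr) = 4.35 / 52.00 = 0.08365 mol
Cr³⁺ + 3e⁻ → Cr, so n(e⁻) = 3 × 0.08365 = 0.2510 mol
Same current for the same time ⇒ same n(e⁻) = 0.2510 mol in both cells.
Sn²⁺ + 2e⁻ → Sn, so n(Sn) = 0.2510 / 2 = 0.1255 mol
m(Sn) = 0.1255 × 118.71 = 14.9 g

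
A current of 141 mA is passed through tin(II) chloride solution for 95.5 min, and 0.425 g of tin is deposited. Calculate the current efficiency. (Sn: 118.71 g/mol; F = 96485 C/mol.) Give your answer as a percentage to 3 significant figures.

Q = 0.141 × 5730 = 807.9 C
n(e⁻) = 807.9 / 96485 = 0.008373 mol
Sn²⁺ + 2e⁻ → Sn, so theoretical n(Sn) = 0.004187 mol → 0.4970 g
Efficiency = 0.425 / 0.4970 = 0.8551 = 85.5%

85.5%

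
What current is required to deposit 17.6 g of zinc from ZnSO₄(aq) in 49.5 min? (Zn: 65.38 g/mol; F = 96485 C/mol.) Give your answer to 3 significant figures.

17.5 A

n(Zn) = 17.6 / 65.38 = 0.2692 mol
Zn²⁺ + 2e⁻ → Zn, so n(e⁻) = 2 × 0.2692 = 0.5384 mol
Q = 0.5384 × 96485 = 51950 C
I = Q / t = 51950 / 2970 s = 17.5 A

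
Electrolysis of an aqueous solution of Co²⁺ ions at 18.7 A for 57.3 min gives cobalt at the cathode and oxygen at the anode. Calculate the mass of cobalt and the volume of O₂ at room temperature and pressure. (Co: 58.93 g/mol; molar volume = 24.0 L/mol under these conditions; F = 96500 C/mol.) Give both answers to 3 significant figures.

Q = 18.7 × 3438 = 64290 C; n(e⁻) = 64290 / 96500 = 0.6662 mol
Cathode: Co²⁺ + 2e⁻ → Co → n(Co) = 0.6662/2 = 0.3331 mol → 19.6 g
Anode: 2H₂O → O₂ + 4H⁺ + 4e⁻ → n(O₂) = 0.6662/4 = 0.1666 mol → 4.00 L

19.6 g Co; 4.00 L O₂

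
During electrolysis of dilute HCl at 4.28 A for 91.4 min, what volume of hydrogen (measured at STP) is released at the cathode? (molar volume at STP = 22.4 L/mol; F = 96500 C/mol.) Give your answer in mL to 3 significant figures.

Q = It = 4.28 × 5484 = 23470 C
n(e⁻) = 23470 / 96500 = 0.2432 mol
2H⁺ + 2e⁻ → H₂, so n(H₂) = 0.2432 / 2 = 0.1216 mol
V = 0.1216 × 22.4 = 2.724 L
= 2720 mL

2720 mL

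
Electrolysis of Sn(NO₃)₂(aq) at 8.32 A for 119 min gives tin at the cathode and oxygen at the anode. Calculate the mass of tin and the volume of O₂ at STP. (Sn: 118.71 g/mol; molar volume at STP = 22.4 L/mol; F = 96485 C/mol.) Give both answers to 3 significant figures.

Q = 8.32 × 7140 = 59400 C; n(e⁻) = 59400 / 96485 = 0.6156 mol
Cathode: Sn²⁺ + 2e⁻ → Sn → n(Sn) = 0.6156/2 = 0.3078 mol → 36.5 g
Anode: 2H₂O → O₂ + 4H⁺ + 4e⁻ → n(O₂) = 0.6156/4 = 0.1539 mol → 3.45 L

36.5 g Sn; 3.45 L O₂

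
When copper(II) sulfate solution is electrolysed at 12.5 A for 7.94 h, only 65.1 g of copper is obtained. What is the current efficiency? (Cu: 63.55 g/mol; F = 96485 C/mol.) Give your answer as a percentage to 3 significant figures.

55.3%

Q = 12.5 × 28584 = 3.573×10^5 C
n(e⁻) = 3.573×10^5 / 96485 = 3.703 mol
Cu²⁺ + 2e⁻ → Cu, so theoretical n(Cu) = 1.852 mol → 117.7 g
Efficiency = 65.1 / 117.7 = 0.5531 = 55.3%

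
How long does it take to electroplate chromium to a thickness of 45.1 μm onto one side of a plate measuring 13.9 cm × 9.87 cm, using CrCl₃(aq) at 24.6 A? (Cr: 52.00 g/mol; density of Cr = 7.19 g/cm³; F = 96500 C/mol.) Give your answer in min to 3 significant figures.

Plated area = 13.9 × 9.87 = 137.2 cm²
Volume = 137.2 × 45.1×10⁻⁴ cm = 0.6188 cm³
m(Cr) = 0.6188 × 7.19 = 4.449 g
n(Cr) = 4.449 / 52.00 = 0.08556 mol; n(e⁻) = 3 × 0.08556 = 0.2567 mol
Q = 0.2567 × 96500 = 24770 C
t = 24770 / 24.6 = 1007 s = 16.8 min

16.8 min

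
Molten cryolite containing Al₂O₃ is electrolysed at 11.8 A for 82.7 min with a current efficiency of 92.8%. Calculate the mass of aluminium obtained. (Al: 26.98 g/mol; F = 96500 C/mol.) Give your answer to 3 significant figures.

Q = 11.8 × 4962 = 58550 C
n(e⁻) = 58550 / 96500 = 0.6067 mol
Al³⁺ + 3e⁻ → Al, so theoretical m(Al) = 0.2022 × 26.98 = 5.455 g
Actual mass = 92.8% × 5.455 = 5.06 g

5.06 g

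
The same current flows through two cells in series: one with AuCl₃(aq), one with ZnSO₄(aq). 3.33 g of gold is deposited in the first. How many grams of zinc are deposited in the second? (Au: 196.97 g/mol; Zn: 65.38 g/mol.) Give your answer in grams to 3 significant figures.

1.66 g

n(Au) = 3.33 / 196.97 = 0.01691 mol
Au³⁺ + 3e⁻ → Au, so n(e⁻) = 3 × 0.01691 = 0.05073 mol
Same current for the same time ⇒ same n(e⁻) = 0.05073 mol in both cells.
Zn²⁺ + 2e⁻ → Zn, so n(Zn) = 0.05073 / 2 = 0.02537 mol
m(Zn) = 0.02537 × 65.38 = 1.66 g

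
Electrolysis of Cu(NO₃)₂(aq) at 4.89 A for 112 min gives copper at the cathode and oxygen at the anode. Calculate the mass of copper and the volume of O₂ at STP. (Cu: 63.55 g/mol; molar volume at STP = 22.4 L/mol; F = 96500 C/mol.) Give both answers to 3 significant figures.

10.8 g Cu; 1.91 L O₂

Q = 4.89 × 6720 = 32860 C; n(e⁻) = 32860 / 96500 = 0.3405 mol
Cathode: Cu²⁺ + 2e⁻ → Cu → n(Cu) = 0.3405/2 = 0.1703 mol → 10.8 g
Anode: 2H₂O → O₂ + 4H⁺ + 4e⁻ → n(O₂) = 0.3405/4 = 0.08513 mol → 1.91 L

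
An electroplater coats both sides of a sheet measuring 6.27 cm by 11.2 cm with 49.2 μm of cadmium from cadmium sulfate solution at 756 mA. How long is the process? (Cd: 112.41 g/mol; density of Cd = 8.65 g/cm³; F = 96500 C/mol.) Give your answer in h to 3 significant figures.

3.77 h

Plated area = 2 × 6.27 × 11.2 = 140.4 cm²
Volume = 140.4 × 49.2×10⁻⁴ cm = 0.6908 cm³
m(Cd) = 0.6908 × 8.65 = 5.975 g
n(Cd) = 5.975 / 112.41 = 0.05315 mol; n(e⁻) = 2 × 0.05315 = 0.1063 mol
Q = 0.1063 × 96500 = 10260 C
t = 10260 / 0.756 = 13570 s = 3.77 h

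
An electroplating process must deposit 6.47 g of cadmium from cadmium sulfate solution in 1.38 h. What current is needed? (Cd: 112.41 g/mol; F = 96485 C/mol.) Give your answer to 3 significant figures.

2.24 A

n(Cd) = 6.47 / 112.41 = 0.05756 mol
Cd²⁺ + 2e⁻ → Cd, so n(e⁻) = 2 × 0.05756 = 0.1151 mol
Q = 0.1151 × 96485 = 11110 C
I = Q / t = 11110 / 4968 s = 2.24 A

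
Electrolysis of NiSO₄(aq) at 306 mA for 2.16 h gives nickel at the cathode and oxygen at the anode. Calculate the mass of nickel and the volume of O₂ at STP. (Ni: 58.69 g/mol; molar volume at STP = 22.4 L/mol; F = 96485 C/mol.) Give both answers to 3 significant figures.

Q = 0.306 × 7776 = 2379 C; n(e⁻) = 2379 / 96485 = 0.02466 mol
Cathode: Ni²⁺ + 2e⁻ → Ni → n(Ni) = 0.02466/2 = 0.01233 mol → 0.724 g
Anode: 2H₂O → O₂ + 4H⁺ + 4e⁻ → n(O₂) = 0.02466/4 = 0.006165 mol → 0.138 L

0.724 g Ni; 0.138 L O₂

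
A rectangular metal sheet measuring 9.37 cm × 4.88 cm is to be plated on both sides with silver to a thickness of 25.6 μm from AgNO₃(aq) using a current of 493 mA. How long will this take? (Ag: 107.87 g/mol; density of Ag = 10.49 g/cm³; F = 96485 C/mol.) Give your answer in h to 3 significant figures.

1.24 h

Plated area = 2 × 9.37 × 4.88 = 91.45 cm²
Volume = 91.45 × 25.6×10⁻⁴ cm = 0.2341 cm³
m(Ag) = 0.2341 × 10.49 = 2.456 g
n(Ag) = 2.456 / 107.87 = 0.02277 mol; n(e⁻) = 0.02277 mol
Q = 0.02277 × 96485 = 2197 C
t = 2197 / 0.493 = 4456 s = 1.24 h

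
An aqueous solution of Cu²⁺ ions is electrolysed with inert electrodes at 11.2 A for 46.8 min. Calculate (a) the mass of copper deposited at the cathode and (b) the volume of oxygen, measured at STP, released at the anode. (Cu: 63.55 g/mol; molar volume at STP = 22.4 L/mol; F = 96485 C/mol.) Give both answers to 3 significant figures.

10.4 g Cu; 1.83 L O₂

Q = 11.2 × 2808 = 31450 C; n(e⁻) = 31450 / 96485 = 0.3260 mol
Cathode: Cu²⁺ + 2e⁻ → Cu → n(Cu) = 0.3260/2 = 0.1630 mol → 10.4 g
Anode: 2H₂O → O₂ + 4H⁺ + 4e⁻ → n(O₂) = 0.3260/4 = 0.08150 mol → 1.83 L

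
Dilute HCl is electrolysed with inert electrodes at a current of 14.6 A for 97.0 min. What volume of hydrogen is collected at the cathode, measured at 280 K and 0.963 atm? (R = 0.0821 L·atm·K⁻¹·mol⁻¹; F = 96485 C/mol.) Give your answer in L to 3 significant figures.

Q = 14.6 A × 5820 s = 84970 C
Moles of electrons = 84970 / 96485 = 0.8807 mol
2H⁺ + 2e⁻ → H₂, so n(H₂) = 0.8807 / 2 = 0.4404 mol
V = nRT/P = 0.4404 × 0.0821 × 280 / 0.963 = 10.51 L

10.5 L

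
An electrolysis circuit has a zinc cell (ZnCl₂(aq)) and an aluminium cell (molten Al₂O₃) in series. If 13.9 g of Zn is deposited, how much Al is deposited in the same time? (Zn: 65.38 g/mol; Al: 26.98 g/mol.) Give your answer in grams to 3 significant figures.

n(Zn) = 13.9 / 65.38 = 0.2126 mol
Zn²⁺ + 2e⁻ → Zn, so n(e⁻) = 2 × 0.2126 = 0.4252 mol
The cells are in series, so the same charge (and hence the same n(e⁻) = 0.4252 mol) passes through both.
Al³⁺ + 3e⁻ → Al, so n(Al) = 0.4252 / 3 = 0.1417 mol
m(Al) = 0.1417 × 26.98 = 3.82 g

3.82 g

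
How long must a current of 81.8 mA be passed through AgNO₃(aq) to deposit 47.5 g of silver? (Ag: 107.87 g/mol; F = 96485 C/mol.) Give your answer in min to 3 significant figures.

8660 min

n(Ag) = 47.5 / 107.87 = 0.4403 mol
Ag⁺ + e⁻ → Ag, so n(e⁻) = 0.4403 mol
Q = 0.4403 × 96485 = 42480 C
t = Q / I = 42480 / 0.0818 = 5.193×10^5 s = 8660 min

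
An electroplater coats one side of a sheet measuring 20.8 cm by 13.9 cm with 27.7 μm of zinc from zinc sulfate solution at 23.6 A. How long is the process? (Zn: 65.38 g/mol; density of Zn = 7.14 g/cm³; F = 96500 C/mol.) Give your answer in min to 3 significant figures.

11.9 min

Plated area = 20.8 × 13.9 = 289.1 cm²
Volume = 289.1 × 27.7×10⁻⁴ cm = 0.8008 cm³
m(Zn) = 0.8008 × 7.14 = 5.718 g
n(Zn) = 5.718 / 65.38 = 0.08746 mol; n(e⁻) = 2 × 0.08746 = 0.1749 mol
Q = 0.1749 × 96500 = 16880 C
t = 16880 / 23.6 = 715.3 s = 11.9 min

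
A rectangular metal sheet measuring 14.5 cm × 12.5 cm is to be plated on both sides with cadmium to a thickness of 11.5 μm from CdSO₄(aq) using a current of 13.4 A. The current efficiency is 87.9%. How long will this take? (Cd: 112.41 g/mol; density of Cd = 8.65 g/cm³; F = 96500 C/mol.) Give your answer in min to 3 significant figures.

8.76 min

Plated area = 2 × 14.5 × 12.5 = 362.5 cm²
Volume = 362.5 × 11.5×10⁻⁴ cm = 0.4169 cm³
m(Cd) = 0.4169 × 8.65 = 3.606 g
n(Cd) = 3.606 / 112.41 = 0.03208 mol; n(e⁻) = 2 × 0.03208 = 0.06416 mol
Q = 0.06416 × 96500 / 0.879 = 7044 C
t = 7044 / 13.4 = 525.7 s = 8.76 min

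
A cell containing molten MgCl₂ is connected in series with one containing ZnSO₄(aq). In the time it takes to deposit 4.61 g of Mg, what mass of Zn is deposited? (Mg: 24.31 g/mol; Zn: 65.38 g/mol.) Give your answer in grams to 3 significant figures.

n(Mg) = 4.61 / 24.31 = 0.1896 mol
Mg²⁺ + 2e⁻ → Mg, so n(e⁻) = 2 × 0.1896 = 0.3792 mol
Same current for the same time ⇒ same n(e⁻) = 0.3792 mol in both cells.
Zn²⁺ + 2e⁻ → Zn, so n(Zn) = 0.3792 / 2 = 0.1896 mol
m(Zn) = 0.1896 × 65.38 = 12.4 g

12.4 g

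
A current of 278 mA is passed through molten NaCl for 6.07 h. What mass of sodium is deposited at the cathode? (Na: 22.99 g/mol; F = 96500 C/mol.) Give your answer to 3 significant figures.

Charge passed = 0.278 × 21852 = 6075 C
n(e⁻) = 6075 / 96500 = 0.06295 mol
Na⁺ + e⁻ → Na, so n(Na) = 0.06295 mol
m = 0.06295 × 22.99 = 1.45 g

1.45 g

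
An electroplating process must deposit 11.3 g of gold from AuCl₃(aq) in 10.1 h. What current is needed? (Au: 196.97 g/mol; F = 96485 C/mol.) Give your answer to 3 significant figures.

0.457 A

n(Au) = 11.3 / 196.97 = 0.05737 mol
Au³⁺ + 3e⁻ → Au, so n(e⁻) = 3 × 0.05737 = 0.1721 mol
Q = 0.1721 × 96485 = 16610 C
I = Q / t = 16610 / 36360 s = 0.457 A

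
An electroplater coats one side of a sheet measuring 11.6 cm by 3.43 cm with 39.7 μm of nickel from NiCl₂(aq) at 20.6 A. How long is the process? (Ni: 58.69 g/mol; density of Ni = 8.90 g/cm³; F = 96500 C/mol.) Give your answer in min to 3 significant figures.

3.74 min

Plated area = 11.6 × 3.43 = 39.79 cm²
Volume = 39.79 × 39.7×10⁻⁴ cm = 0.1580 cm³
m(Ni) = 0.1580 × 8.90 = 1.406 g
n(Ni) = 1.406 / 58.69 = 0.02396 mol; n(e⁻) = 2 × 0.02396 = 0.04792 mol
Q = 0.04792 × 96500 = 4624 C
t = 4624 / 20.6 = 224.5 s = 3.74 min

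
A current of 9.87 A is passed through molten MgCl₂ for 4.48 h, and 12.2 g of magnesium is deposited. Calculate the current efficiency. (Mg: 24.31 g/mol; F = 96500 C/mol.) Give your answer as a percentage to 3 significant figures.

60.8%

Q = 9.87 × 16128 = 1.592×10^5 C
n(e⁻) = 1.592×10^5 / 96500 = 1.650 mol
Mg²⁺ + 2e⁻ → Mg, so theoretical n(Mg) = 0.8250 mol → 20.06 g
Efficiency = 12.2 / 20.06 = 0.6082 = 60.8%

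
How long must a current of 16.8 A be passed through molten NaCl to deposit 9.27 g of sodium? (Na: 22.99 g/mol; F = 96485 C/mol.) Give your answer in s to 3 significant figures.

n(Na) = 9.27 / 22.99 = 0.4032 mol
Na⁺ + e⁻ → Na, so n(e⁻) = 0.4032 mol
Q = 0.4032 × 96485 = 38900 C
t = Q / I = 38900 / 16.8 = 2315 s

2320 s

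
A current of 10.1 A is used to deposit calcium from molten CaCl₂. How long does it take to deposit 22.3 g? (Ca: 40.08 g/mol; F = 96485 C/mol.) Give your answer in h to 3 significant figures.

n(Ca) = 22.3 / 40.08 = 0.5564 mol
Ca²⁺ + 2e⁻ → Ca, so n(e⁻) = 2 × 0.5564 = 1.113 mol
Q = 1.113 × 96485 = 1.074×10^5 C
t = Q / I = 1.074×10^5 / 10.1 = 10630 s = 2.95 h

2.95 h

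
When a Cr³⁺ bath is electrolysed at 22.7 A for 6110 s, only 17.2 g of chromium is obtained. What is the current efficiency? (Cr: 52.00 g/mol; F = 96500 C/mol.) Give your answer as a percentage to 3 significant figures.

69.0%

Q = 22.7 × 6110 = 1.387×10^5 C
n(e⁻) = 1.387×10^5 / 96500 = 1.437 mol
Cr³⁺ + 3e⁻ → Cr, so theoretical n(Cr) = 0.4790 mol → 24.91 g
Efficiency = 17.2 / 24.91 = 0.6905 = 69.0%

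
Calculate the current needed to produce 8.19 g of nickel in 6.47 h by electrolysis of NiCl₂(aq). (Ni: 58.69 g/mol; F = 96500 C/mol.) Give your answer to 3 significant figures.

1.16 A

n(Ni) = 8.19 / 58.69 = 0.1395 mol
Ni²⁺ + 2e⁻ → Ni, so n(e⁻) = 2 × 0.1395 = 0.2790 mol
Q = 0.2790 × 96500 = 26920 C
I = Q / t = 26920 / 23292 s = 1.16 A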